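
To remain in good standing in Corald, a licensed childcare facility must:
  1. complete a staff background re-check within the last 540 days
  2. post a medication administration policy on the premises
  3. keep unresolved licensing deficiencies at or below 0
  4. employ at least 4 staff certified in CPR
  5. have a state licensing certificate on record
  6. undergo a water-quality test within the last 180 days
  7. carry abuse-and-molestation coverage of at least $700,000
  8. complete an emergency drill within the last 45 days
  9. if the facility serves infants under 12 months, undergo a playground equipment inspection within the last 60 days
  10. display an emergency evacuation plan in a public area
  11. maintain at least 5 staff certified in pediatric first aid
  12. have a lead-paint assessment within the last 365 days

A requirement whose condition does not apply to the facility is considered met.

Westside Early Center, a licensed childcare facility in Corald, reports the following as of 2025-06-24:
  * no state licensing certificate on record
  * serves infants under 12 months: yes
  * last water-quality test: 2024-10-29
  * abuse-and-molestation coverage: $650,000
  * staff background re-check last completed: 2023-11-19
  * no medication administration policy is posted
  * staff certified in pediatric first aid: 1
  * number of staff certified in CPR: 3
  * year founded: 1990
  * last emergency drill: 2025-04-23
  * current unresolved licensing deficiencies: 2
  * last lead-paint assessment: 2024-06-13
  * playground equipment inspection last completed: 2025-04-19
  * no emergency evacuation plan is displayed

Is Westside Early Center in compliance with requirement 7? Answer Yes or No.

No

7. abuse-and-molestation coverage $650,000 < $700,000 → not met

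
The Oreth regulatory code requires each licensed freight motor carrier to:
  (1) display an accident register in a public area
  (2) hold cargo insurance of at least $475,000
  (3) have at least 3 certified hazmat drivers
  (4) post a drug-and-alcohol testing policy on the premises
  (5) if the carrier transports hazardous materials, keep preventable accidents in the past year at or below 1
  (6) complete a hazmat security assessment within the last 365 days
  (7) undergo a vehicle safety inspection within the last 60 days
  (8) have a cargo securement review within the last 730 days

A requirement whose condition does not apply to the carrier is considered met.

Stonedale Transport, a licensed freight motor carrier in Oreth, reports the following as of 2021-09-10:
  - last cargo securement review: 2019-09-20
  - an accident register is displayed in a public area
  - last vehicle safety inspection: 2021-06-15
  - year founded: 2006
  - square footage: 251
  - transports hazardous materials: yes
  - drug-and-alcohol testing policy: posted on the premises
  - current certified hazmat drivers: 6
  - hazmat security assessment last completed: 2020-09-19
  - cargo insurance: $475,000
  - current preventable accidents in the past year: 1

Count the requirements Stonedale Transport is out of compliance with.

1

1. accident register present → met
2. cargo insurance $475,000 ≥ $475,000 → met
3. certified hazmat drivers 6 ≥ 3 → met
4. drug-and-alcohol testing policy present → met
5. condition 'transports hazardous materials' holds; preventable accidents in the past year 1 ≤ 1 → met
6. hazmat security assessment 356 days ago vs limit 365 → met
7. vehicle safety inspection 87 days ago vs limit 60 → not met
8. cargo securement review 721 days ago vs limit 730 → met
Not met: 1 of 8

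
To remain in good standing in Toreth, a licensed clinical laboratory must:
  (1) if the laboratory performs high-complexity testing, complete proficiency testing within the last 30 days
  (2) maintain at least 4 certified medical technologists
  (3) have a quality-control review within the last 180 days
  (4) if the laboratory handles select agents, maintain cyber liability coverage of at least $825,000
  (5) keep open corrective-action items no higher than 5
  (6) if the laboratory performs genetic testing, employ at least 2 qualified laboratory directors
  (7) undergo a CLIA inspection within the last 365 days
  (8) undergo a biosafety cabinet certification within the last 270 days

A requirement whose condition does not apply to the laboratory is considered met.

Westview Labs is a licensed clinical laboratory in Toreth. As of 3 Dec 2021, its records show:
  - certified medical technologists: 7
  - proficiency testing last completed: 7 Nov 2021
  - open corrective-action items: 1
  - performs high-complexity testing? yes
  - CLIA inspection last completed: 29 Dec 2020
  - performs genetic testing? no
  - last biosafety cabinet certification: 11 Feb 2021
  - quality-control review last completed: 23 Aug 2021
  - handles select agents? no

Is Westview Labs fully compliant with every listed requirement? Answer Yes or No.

No

1. condition 'performs high-complexity testing' holds; proficiency testing 26 days ago vs limit 30 → met
2. certified medical technologists 7 ≥ 4 → met
3. quality-control review 102 days ago vs limit 180 → met
4. condition 'handles select agents' does not hold → requirement n/a → met
5. open corrective-action items 1 ≤ 5 → met
6. condition 'performs genetic testing' does not hold → requirement n/a → met
7. CLIA inspection 339 days ago vs limit 365 → met
8. biosafety cabinet certification 295 days ago vs limit 270 → not met
Not met: 8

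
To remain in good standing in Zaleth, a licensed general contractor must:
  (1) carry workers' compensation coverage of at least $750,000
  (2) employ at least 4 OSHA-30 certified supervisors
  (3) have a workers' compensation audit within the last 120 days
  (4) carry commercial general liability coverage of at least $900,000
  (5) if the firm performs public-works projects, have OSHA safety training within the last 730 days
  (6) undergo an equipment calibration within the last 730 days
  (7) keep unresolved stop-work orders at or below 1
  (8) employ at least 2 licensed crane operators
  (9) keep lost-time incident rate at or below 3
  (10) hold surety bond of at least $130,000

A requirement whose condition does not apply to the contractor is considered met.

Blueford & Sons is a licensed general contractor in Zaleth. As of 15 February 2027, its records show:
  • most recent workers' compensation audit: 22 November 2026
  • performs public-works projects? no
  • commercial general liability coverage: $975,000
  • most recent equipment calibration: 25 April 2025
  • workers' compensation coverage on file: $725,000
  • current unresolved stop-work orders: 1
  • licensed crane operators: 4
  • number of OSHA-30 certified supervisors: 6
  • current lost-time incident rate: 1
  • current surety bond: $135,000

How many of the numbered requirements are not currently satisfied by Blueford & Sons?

1

1. workers' compensation coverage $725,000 < $750,000 → not met
2. OSHA-30 certified supervisors 6 ≥ 4 → met
3. workers' compensation audit 85 days ago vs limit 120 → met
4. commercial general liability coverage $975,000 ≥ $900,000 → met
5. condition 'performs public-works projects' does not hold → requirement n/a → met
6. equipment calibration 661 days ago vs limit 730 → met
7. unresolved stop-work orders 1 ≤ 1 → met
8. licensed crane operators 4 ≥ 2 → met
9. lost-time incident rate 1 ≤ 3 → met
10. surety bond $135,000 ≥ $130,000 → met
Not met: 1 of 10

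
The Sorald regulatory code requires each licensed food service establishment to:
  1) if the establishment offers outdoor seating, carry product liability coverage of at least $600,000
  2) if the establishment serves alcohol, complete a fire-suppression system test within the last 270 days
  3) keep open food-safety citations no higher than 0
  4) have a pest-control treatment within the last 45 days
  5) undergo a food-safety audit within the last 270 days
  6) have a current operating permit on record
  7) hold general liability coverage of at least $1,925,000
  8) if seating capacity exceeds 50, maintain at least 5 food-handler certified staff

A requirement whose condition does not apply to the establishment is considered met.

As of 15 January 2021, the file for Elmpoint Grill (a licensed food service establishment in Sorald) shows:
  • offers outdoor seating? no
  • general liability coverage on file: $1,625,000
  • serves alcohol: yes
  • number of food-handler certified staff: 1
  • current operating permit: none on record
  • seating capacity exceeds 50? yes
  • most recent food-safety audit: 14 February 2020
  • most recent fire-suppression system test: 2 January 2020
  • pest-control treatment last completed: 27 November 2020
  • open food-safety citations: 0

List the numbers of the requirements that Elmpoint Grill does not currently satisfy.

2, 4, 5, 6, 7, 8

1. condition 'offers outdoor seating' does not hold → requirement n/a → met
2. condition 'serves alcohol' holds; fire-suppression system test 379 days ago vs limit 270 → not met
3. open food-safety citations 0 ≤ 0 → met
4. pest-control treatment 49 days ago vs limit 45 → not met
5. food-safety audit 336 days ago vs limit 270 → not met
6. current operating permit absent → not met
7. general liability coverage $1,625,000 < $1,925,000 → not met
8. condition 'seating capacity exceeds 50' holds; food-handler certified staff 1 < 5 → not met
Not met: 2, 4, 5, 6, 7, 8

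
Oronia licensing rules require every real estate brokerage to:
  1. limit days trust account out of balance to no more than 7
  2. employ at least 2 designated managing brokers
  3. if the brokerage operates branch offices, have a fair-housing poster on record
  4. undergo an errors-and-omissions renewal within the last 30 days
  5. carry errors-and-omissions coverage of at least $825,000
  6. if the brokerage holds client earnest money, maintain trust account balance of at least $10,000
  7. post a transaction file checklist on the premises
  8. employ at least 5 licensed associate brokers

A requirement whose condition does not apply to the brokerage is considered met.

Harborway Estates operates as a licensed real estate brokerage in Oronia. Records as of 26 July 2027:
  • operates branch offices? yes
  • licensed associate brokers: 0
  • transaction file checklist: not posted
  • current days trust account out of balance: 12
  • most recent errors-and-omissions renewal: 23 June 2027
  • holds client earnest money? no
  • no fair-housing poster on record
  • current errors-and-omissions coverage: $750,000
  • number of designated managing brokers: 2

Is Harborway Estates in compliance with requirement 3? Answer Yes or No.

No

3. condition 'operates branch offices' holds; fair-housing poster absent → not met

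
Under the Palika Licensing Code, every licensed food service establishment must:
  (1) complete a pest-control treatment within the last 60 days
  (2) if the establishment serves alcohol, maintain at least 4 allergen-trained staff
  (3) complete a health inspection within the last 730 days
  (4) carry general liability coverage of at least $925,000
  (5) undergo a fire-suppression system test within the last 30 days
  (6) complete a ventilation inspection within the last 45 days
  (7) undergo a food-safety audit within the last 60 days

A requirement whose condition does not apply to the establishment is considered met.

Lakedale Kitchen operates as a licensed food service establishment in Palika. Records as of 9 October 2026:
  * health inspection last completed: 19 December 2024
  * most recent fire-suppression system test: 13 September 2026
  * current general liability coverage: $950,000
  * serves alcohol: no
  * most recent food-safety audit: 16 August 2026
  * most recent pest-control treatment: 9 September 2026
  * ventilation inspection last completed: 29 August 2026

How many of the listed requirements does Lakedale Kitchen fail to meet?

0

1. pest-control treatment 30 days ago vs limit 60 → met
2. condition 'serves alcohol' does not hold → requirement n/a → met
3. health inspection 659 days ago vs limit 730 → met
4. general liability coverage $950,000 ≥ $925,000 → met
5. fire-suppression system test 26 days ago vs limit 30 → met
6. ventilation inspection 41 days ago vs limit 45 → met
7. food-safety audit 54 days ago vs limit 60 → met
Not met: 0 of 7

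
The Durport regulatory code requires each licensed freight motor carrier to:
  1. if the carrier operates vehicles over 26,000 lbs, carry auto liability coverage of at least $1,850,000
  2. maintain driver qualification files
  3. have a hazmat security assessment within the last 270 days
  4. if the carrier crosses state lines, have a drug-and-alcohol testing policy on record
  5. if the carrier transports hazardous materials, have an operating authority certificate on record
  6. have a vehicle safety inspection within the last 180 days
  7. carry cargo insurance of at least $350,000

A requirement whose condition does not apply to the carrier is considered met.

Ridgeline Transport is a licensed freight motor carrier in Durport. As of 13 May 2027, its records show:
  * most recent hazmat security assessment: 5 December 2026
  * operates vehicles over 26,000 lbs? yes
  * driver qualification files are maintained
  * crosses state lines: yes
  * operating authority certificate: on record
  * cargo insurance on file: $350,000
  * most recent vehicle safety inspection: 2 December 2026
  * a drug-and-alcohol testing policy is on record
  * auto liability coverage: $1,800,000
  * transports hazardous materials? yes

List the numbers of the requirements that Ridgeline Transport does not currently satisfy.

1

1. condition 'operates vehicles over 26,000 lbs' holds; auto liability coverage $1,800,000 < $1,850,000 → not met
2. driver qualification files present → met
3. hazmat security assessment 159 days ago vs limit 270 → met
4. condition 'crosses state lines' holds; drug-and-alcohol testing policy present → met
5. condition 'transports hazardous materials' holds; operating authority certificate present → met
6. vehicle safety inspection 162 days ago vs limit 180 → met
7. cargo insurance $350,000 ≥ $350,000 → met
Not met: 1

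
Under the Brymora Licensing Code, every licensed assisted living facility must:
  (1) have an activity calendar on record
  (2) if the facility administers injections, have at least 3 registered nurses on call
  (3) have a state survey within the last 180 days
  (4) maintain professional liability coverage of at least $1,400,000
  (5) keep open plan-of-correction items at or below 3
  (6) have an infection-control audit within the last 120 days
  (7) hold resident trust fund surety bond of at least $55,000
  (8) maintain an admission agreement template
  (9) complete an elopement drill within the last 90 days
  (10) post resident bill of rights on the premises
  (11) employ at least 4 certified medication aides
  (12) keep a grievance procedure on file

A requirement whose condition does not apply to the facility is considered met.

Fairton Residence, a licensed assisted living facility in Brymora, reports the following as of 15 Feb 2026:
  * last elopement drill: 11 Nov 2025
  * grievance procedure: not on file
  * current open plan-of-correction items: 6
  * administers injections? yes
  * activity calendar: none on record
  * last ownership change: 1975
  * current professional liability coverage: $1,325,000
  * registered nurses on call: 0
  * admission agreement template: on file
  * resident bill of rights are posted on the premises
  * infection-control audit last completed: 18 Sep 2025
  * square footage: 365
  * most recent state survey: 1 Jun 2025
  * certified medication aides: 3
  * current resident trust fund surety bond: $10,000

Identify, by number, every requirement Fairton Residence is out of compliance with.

1. activity calendar absent → not met
2. condition 'administers injections' holds; registered nurses on call 0 < 3 → not met
3. state survey 259 days ago vs limit 180 → not met
4. professional liability coverage $1,325,000 < $1,400,000 → not met
5. open plan-of-correction items 6 > 3 → not met
6. infection-control audit 150 days ago vs limit 120 → not met
7. resident trust fund surety bond $10,000 < $55,000 → not met
8. admission agreement template present → met
9. elopement drill 96 days ago vs limit 90 → not met
10. resident bill of rights present → met
11. certified medication aides 3 < 4 → not met
12. grievance procedure absent → not met
Not met: 1, 2, 3, 4, 5, 6, 7, 9, 11, 12

1, 2, 3, 4, 5, 6, 7, 9, 11, 12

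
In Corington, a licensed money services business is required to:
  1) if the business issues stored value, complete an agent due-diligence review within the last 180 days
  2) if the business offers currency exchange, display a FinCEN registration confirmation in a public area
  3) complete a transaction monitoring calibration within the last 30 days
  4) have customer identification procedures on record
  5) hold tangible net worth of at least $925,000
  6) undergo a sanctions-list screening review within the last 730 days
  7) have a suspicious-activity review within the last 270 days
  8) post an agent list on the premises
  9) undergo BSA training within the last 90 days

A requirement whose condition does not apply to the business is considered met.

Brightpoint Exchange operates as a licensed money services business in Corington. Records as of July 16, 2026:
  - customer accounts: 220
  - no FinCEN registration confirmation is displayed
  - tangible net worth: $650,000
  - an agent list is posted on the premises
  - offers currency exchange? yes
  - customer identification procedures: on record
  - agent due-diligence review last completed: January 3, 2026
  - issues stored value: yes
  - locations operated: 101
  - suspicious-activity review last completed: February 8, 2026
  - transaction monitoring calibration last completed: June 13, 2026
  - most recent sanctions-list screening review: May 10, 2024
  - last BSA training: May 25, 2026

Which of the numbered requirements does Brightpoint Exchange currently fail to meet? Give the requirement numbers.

1. condition 'issues stored value' holds; agent due-diligence review 194 days ago vs limit 180 → not met
2. condition 'offers currency exchange' holds; FinCEN registration confirmation absent → not met
3. transaction monitoring calibration 33 days ago vs limit 30 → not met
4. customer identification procedures present → met
5. tangible net worth $650,000 < $925,000 → not met
6. sanctions-list screening review 797 days ago vs limit 730 → not met
7. suspicious-activity review 158 days ago vs limit 270 → met
8. agent list present → met
9. BSA training 52 days ago vs limit 90 → met
Not met: 1, 2, 3, 5, 6

1, 2, 3, 5, 6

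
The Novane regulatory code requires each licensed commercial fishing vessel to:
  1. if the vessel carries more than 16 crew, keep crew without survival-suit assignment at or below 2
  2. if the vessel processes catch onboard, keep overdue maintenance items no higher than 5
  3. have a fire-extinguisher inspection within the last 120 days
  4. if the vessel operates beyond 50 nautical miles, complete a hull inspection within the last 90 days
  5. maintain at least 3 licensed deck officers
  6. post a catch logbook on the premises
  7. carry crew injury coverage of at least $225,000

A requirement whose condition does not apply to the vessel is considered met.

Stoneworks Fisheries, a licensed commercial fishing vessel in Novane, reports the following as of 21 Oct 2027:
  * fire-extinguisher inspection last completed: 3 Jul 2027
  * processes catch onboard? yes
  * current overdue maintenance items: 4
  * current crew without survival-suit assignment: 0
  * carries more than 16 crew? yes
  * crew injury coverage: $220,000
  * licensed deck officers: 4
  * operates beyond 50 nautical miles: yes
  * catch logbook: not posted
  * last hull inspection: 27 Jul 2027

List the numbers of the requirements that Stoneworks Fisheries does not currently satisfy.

6, 7

1. condition 'carries more than 16 crew' holds; crew without survival-suit assignment 0 ≤ 2 → met
2. condition 'processes catch onboard' holds; overdue maintenance items 4 ≤ 5 → met
3. fire-extinguisher inspection 110 days ago vs limit 120 → met
4. condition 'operates beyond 50 nautical miles' holds; hull inspection 86 days ago vs limit 90 → met
5. licensed deck officers 4 ≥ 3 → met
6. catch logbook absent → not met
7. crew injury coverage $220,000 < $225,000 → not met
Not met: 6, 7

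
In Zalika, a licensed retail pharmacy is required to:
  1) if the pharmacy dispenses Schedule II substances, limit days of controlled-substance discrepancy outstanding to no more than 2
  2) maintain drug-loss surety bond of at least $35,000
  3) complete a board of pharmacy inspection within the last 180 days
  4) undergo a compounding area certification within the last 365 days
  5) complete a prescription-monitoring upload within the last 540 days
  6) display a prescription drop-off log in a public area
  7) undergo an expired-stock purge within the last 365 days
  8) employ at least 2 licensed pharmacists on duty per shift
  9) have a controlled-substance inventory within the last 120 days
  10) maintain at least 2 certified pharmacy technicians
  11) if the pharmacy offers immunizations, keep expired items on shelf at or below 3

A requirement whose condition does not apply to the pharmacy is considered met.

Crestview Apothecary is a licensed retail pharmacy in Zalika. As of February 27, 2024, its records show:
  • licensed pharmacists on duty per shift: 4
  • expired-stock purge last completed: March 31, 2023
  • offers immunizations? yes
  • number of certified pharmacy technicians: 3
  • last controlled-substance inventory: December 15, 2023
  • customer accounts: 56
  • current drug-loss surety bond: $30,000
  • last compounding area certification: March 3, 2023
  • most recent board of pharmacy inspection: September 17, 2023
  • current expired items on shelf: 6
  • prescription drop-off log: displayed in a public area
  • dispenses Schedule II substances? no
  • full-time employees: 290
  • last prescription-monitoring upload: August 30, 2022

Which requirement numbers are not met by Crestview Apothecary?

2, 5, 11

1. condition 'dispenses Schedule II substances' does not hold → requirement n/a → met
2. drug-loss surety bond $30,000 < $35,000 → not met
3. board of pharmacy inspection 163 days ago vs limit 180 → met
4. compounding area certification 361 days ago vs limit 365 → met
5. prescription-monitoring upload 546 days ago vs limit 540 → not met
6. prescription drop-off log present → met
7. expired-stock purge 333 days ago vs limit 365 → met
8. licensed pharmacists on duty per shift 4 ≥ 2 → met
9. controlled-substance inventory 74 days ago vs limit 120 → met
10. certified pharmacy technicians 3 ≥ 2 → met
11. condition 'offers immunizations' holds; expired items on shelf 6 > 3 → not met
Not met: 2, 5, 11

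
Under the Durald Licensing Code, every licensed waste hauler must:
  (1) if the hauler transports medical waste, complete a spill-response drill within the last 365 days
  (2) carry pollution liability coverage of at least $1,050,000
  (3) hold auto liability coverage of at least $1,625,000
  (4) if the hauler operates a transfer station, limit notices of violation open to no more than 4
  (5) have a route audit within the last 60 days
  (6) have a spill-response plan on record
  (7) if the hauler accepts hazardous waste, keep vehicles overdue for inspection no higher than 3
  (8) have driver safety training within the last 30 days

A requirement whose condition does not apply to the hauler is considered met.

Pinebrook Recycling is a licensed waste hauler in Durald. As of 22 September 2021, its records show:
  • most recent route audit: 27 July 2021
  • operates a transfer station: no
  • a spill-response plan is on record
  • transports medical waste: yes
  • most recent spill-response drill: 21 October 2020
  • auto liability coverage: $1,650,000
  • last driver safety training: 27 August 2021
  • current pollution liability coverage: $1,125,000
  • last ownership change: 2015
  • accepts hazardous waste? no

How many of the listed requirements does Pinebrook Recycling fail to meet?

0

1. condition 'transports medical waste' holds; spill-response drill 336 days ago vs limit 365 → met
2. pollution liability coverage $1,125,000 ≥ $1,050,000 → met
3. auto liability coverage $1,650,000 ≥ $1,625,000 → met
4. condition 'operates a transfer station' does not hold → requirement n/a → met
5. route audit 57 days ago vs limit 60 → met
6. spill-response plan present → met
7. condition 'accepts hazardous waste' does not hold → requirement n/a → met
8. driver safety training 26 days ago vs limit 30 → met
Not met: 0 of 8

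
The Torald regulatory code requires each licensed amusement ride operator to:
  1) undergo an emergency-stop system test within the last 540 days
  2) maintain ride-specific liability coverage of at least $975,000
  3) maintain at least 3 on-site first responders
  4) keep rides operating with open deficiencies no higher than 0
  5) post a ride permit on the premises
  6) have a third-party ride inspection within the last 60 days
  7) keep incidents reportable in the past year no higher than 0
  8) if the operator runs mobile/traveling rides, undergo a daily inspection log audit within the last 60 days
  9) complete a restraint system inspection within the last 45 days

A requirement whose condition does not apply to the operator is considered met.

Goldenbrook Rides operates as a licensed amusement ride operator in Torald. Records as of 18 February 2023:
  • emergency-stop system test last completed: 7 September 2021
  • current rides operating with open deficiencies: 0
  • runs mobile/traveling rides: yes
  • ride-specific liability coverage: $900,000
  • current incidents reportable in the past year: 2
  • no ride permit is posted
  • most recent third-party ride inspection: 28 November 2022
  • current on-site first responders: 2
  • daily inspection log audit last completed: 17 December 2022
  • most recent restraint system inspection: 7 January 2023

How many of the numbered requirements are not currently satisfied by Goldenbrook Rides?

6

1. emergency-stop system test 529 days ago vs limit 540 → met
2. ride-specific liability coverage $900,000 < $975,000 → not met
3. on-site first responders 2 < 3 → not met
4. rides operating with open deficiencies 0 ≤ 0 → met
5. ride permit absent → not met
6. third-party ride inspection 82 days ago vs limit 60 → not met
7. incidents reportable in the past year 2 > 0 → not met
8. condition 'runs mobile/traveling rides' holds; daily inspection log audit 63 days ago vs limit 60 → not met
9. restraint system inspection 42 days ago vs limit 45 → met
Not met: 6 of 9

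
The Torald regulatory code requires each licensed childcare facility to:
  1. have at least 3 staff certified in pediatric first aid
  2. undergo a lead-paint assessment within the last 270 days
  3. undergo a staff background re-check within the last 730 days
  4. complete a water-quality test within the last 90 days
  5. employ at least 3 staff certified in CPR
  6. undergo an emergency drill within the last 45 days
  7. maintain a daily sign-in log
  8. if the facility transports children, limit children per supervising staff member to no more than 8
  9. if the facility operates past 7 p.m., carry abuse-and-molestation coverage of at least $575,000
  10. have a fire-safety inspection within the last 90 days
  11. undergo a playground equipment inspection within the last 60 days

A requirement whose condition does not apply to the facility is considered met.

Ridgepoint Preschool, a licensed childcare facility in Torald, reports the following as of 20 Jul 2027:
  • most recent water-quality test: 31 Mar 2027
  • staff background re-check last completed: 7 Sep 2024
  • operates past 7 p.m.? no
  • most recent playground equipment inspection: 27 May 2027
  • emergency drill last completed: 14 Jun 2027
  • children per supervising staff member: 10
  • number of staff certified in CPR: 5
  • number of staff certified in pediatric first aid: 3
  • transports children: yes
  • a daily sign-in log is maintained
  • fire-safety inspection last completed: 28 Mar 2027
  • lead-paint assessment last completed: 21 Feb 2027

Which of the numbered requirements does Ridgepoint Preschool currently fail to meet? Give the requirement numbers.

1. staff certified in pediatric first aid 3 ≥ 3 → met
2. lead-paint assessment 149 days ago vs limit 270 → met
3. staff background re-check 1046 days ago vs limit 730 → not met
4. water-quality test 111 days ago vs limit 90 → not met
5. staff certified in CPR 5 ≥ 3 → met
6. emergency drill 36 days ago vs limit 45 → met
7. daily sign-in log present → met
8. condition 'transports children' holds; children per supervising staff member 10 > 8 → not met
9. condition 'operates past 7 p.m.' does not hold → requirement n/a → met
10. fire-safety inspection 114 days ago vs limit 90 → not met
11. playground equipment inspection 54 days ago vs limit 60 → met
Not met: 3, 4, 8, 10

3, 4, 8, 10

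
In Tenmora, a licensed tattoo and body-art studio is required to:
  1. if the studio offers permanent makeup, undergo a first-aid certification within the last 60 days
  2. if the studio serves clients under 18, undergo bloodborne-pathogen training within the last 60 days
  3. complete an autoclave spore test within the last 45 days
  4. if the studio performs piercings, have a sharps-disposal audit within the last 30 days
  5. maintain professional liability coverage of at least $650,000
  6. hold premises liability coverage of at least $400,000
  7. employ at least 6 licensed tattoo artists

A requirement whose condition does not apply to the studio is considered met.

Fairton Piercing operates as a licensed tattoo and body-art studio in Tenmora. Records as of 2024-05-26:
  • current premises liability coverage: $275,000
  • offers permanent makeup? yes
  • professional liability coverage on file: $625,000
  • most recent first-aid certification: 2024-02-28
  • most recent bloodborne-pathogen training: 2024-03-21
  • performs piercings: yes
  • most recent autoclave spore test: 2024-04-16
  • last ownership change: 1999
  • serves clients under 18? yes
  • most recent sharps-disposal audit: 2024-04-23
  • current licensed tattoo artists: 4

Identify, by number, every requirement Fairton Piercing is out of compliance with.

1. condition 'offers permanent makeup' holds; first-aid certification 88 days ago vs limit 60 → not met
2. condition 'serves clients under 18' holds; bloodborne-pathogen training 66 days ago vs limit 60 → not met
3. autoclave spore test 40 days ago vs limit 45 → met
4. condition 'performs piercings' holds; sharps-disposal audit 33 days ago vs limit 30 → not met
5. professional liability coverage $625,000 < $650,000 → not met
6. premises liability coverage $275,000 < $400,000 → not met
7. licensed tattoo artists 4 < 6 → not met
Not met: 1, 2, 4, 5, 6, 7

1, 2, 4, 5, 6, 7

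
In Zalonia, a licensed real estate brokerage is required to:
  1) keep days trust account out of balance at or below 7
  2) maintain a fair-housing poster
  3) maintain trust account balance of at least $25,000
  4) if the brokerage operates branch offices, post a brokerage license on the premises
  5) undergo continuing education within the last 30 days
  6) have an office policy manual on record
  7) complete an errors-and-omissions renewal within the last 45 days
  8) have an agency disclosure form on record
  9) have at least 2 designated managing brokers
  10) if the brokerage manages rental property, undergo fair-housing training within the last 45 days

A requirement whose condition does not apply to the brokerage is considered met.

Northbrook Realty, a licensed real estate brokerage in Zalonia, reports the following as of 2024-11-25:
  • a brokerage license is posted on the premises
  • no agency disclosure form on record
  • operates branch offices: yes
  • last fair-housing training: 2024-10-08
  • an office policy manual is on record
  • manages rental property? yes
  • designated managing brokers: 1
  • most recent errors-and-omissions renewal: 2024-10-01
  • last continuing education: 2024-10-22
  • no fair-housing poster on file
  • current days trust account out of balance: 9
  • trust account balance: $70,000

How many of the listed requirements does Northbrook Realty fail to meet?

1. days trust account out of balance 9 > 7 → not met
2. fair-housing poster absent → not met
3. trust account balance $70,000 ≥ $25,000 → met
4. condition 'operates branch offices' holds; brokerage license present → met
5. continuing education 34 days ago vs limit 30 → not met
6. office policy manual present → met
7. errors-and-omissions renewal 55 days ago vs limit 45 → not met
8. agency disclosure form absent → not met
9. designated managing brokers 1 < 2 → not met
10. condition 'manages rental property' holds; fair-housing training 48 days ago vs limit 45 → not met
Not met: 7 of 10

7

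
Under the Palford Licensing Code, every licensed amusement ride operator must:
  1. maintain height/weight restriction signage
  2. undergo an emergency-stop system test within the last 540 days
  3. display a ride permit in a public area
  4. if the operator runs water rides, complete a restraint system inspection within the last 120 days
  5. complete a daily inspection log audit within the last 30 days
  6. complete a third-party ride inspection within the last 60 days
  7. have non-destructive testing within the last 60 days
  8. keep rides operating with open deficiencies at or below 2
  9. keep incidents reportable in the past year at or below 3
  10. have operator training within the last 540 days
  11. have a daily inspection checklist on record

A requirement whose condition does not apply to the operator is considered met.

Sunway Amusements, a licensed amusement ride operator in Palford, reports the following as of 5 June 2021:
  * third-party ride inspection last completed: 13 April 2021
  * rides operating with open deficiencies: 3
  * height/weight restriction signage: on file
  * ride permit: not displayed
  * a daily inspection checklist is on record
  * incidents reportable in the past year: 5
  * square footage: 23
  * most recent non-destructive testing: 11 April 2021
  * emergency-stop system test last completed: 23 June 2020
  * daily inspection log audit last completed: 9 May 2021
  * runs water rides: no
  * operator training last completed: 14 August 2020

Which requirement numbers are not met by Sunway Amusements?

3, 8, 9

1. height/weight restriction signage present → met
2. emergency-stop system test 347 days ago vs limit 540 → met
3. ride permit absent → not met
4. condition 'runs water rides' does not hold → requirement n/a → met
5. daily inspection log audit 27 days ago vs limit 30 → met
6. third-party ride inspection 53 days ago vs limit 60 → met
7. non-destructive testing 55 days ago vs limit 60 → met
8. rides operating with open deficiencies 3 > 2 → not met
9. incidents reportable in the past year 5 > 3 → not met
10. operator training 295 days ago vs limit 540 → met
11. daily inspection checklist present → met
Not met: 3, 8, 9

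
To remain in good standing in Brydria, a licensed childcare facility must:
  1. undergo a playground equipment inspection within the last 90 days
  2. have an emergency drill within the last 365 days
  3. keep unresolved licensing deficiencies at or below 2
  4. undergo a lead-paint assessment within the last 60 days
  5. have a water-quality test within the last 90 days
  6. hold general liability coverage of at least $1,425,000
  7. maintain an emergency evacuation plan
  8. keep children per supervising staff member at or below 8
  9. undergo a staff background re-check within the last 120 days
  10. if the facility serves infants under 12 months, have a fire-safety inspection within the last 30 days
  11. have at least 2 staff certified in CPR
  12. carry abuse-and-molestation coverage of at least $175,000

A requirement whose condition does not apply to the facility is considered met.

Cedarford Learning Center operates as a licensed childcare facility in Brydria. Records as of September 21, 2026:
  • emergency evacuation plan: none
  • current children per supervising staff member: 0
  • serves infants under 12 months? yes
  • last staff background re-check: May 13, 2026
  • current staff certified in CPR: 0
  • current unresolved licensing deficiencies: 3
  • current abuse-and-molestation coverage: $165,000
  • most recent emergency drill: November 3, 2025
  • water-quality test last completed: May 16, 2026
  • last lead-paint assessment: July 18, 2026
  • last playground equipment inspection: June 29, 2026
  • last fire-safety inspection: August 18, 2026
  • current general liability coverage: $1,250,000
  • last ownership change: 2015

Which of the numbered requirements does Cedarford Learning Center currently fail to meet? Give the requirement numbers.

3, 4, 5, 6, 7, 9, 10, 11, 12

1. playground equipment inspection 84 days ago vs limit 90 → met
2. emergency drill 322 days ago vs limit 365 → met
3. unresolved licensing deficiencies 3 > 2 → not met
4. lead-paint assessment 65 days ago vs limit 60 → not met
5. water-quality test 128 days ago vs limit 90 → not met
6. general liability coverage $1,250,000 < $1,425,000 → not met
7. emergency evacuation plan absent → not met
8. children per supervising staff member 0 ≤ 8 → met
9. staff background re-check 131 days ago vs limit 120 → not met
10. condition 'serves infants under 12 months' holds; fire-safety inspection 34 days ago vs limit 30 → not met
11. staff certified in CPR 0 < 2 → not met
12. abuse-and-molestation coverage $165,000 < $175,000 → not met
Not met: 3, 4, 5, 6, 7, 9, 10, 11, 12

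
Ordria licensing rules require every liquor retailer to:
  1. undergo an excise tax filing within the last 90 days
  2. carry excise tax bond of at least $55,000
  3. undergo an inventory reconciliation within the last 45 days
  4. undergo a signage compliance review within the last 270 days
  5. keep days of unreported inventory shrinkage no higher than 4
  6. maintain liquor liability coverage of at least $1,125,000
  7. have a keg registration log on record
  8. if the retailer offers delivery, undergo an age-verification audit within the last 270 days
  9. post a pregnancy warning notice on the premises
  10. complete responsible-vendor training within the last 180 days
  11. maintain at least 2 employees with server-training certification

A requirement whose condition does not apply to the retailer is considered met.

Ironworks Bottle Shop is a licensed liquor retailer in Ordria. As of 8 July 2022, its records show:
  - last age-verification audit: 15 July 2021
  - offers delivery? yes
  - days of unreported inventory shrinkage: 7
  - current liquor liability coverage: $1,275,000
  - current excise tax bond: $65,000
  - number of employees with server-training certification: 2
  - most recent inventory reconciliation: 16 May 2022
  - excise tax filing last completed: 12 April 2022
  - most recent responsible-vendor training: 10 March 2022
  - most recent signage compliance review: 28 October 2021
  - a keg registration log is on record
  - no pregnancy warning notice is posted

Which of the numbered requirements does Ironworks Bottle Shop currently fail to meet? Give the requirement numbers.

1. excise tax filing 87 days ago vs limit 90 → met
2. excise tax bond $65,000 ≥ $55,000 → met
3. inventory reconciliation 53 days ago vs limit 45 → not met
4. signage compliance review 253 days ago vs limit 270 → met
5. days of unreported inventory shrinkage 7 > 4 → not met
6. liquor liability coverage $1,275,000 ≥ $1,125,000 → met
7. keg registration log present → met
8. condition 'offers delivery' holds; age-verification audit 358 days ago vs limit 270 → not met
9. pregnancy warning notice absent → not met
10. responsible-vendor training 120 days ago vs limit 180 → met
11. employees with server-training certification 2 ≥ 2 → met
Not met: 3, 5, 8, 9

3, 5, 8, 9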